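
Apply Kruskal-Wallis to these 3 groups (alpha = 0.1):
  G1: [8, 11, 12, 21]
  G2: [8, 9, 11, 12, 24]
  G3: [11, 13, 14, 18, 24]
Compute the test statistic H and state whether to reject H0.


Step 1: Combine all N = 14 observations and assign midranks.
sorted (value, group, rank): (8,G1,1.5), (8,G2,1.5), (9,G2,3), (11,G1,5), (11,G2,5), (11,G3,5), (12,G1,7.5), (12,G2,7.5), (13,G3,9), (14,G3,10), (18,G3,11), (21,G1,12), (24,G2,13.5), (24,G3,13.5)
Step 2: Sum ranks within each group.
R_1 = 26 (n_1 = 4)
R_2 = 30.5 (n_2 = 5)
R_3 = 48.5 (n_3 = 5)
Step 3: H = 12/(N(N+1)) * sum(R_i^2/n_i) - 3(N+1)
     = 12/(14*15) * (26^2/4 + 30.5^2/5 + 48.5^2/5) - 3*15
     = 0.057143 * 825.5 - 45
     = 2.171429.
Step 4: Ties present; correction factor C = 1 - 42/(14^3 - 14) = 0.984615. Corrected H = 2.171429 / 0.984615 = 2.205357.
Step 5: Under H0, H ~ chi^2(2); p-value = 0.331981.
Step 6: alpha = 0.1. fail to reject H0.

H = 2.2054, df = 2, p = 0.331981, fail to reject H0.


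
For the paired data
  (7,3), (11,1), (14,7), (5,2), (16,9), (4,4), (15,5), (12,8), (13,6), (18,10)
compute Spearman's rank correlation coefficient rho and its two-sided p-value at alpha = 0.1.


Step 1: Rank x and y separately (midranks; no ties here).
rank(x): 7->3, 11->4, 14->7, 5->2, 16->9, 4->1, 15->8, 12->5, 13->6, 18->10
rank(y): 3->3, 1->1, 7->7, 2->2, 9->9, 4->4, 5->5, 8->8, 6->6, 10->10
Step 2: d_i = R_x(i) - R_y(i); compute d_i^2.
  (3-3)^2=0, (4-1)^2=9, (7-7)^2=0, (2-2)^2=0, (9-9)^2=0, (1-4)^2=9, (8-5)^2=9, (5-8)^2=9, (6-6)^2=0, (10-10)^2=0
sum(d^2) = 36.
Step 3: rho = 1 - 6*36 / (10*(10^2 - 1)) = 1 - 216/990 = 0.781818.
Step 4: Under H0, t = rho * sqrt((n-2)/(1-rho^2)) = 3.5466 ~ t(8).
Step 5: Two-sided p-value from the t-distribution with 8 df = 0.007547.
Step 6: alpha = 0.1. reject H0.

rho = 0.7818, p = 0.007547, reject H0 at alpha = 0.1.


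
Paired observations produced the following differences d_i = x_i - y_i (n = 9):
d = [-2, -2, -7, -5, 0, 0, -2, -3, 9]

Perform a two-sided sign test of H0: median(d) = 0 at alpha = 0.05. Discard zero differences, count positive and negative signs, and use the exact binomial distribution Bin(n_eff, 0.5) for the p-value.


Step 1: Discard zero differences. Original n = 9; n_eff = number of nonzero differences = 7.
Nonzero differences (with sign): -2, -2, -7, -5, -2, -3, +9
Step 2: Count signs: positive = 1, negative = 6.
Step 3: Under H0: P(positive) = 0.5, so the number of positives S ~ Bin(7, 0.5).
Step 4: Two-sided exact p-value = sum of Bin(7,0.5) probabilities at or below the observed probability = 0.125000.
Step 5: alpha = 0.05. fail to reject H0.

n_eff = 7, pos = 1, neg = 6, p = 0.125000, fail to reject H0.


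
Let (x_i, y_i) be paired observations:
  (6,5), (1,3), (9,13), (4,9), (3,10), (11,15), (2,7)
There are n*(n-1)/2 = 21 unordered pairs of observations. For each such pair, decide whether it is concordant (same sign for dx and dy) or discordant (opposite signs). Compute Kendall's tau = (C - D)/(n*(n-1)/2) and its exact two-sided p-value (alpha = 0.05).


Step 1: Enumerate the 21 unordered pairs (i,j) with i<j and classify each by sign(x_j-x_i) * sign(y_j-y_i).
  (1,2):dx=-5,dy=-2->C; (1,3):dx=+3,dy=+8->C; (1,4):dx=-2,dy=+4->D; (1,5):dx=-3,dy=+5->D
  (1,6):dx=+5,dy=+10->C; (1,7):dx=-4,dy=+2->D; (2,3):dx=+8,dy=+10->C; (2,4):dx=+3,dy=+6->C
  (2,5):dx=+2,dy=+7->C; (2,6):dx=+10,dy=+12->C; (2,7):dx=+1,dy=+4->C; (3,4):dx=-5,dy=-4->C
  (3,5):dx=-6,dy=-3->C; (3,6):dx=+2,dy=+2->C; (3,7):dx=-7,dy=-6->C; (4,5):dx=-1,dy=+1->D
  (4,6):dx=+7,dy=+6->C; (4,7):dx=-2,dy=-2->C; (5,6):dx=+8,dy=+5->C; (5,7):dx=-1,dy=-3->C
  (6,7):dx=-9,dy=-8->C
Step 2: C = 17, D = 4, total pairs = 21.
Step 3: tau = (C - D)/(n(n-1)/2) = (17 - 4)/21 = 0.619048.
Step 4: Exact two-sided p-value (enumerate n! = 5040 permutations of y under H0): p = 0.069048.
Step 5: alpha = 0.05. fail to reject H0.

tau_b = 0.6190 (C=17, D=4), p = 0.069048, fail to reject H0.


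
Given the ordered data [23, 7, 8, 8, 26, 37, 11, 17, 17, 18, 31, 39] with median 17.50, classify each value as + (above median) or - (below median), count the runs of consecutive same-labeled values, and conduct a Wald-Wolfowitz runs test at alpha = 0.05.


Step 1: Compute median = 17.50; label A = above, B = below.
Labels in order: ABBBAABBBAAA  (n_A = 6, n_B = 6)
Step 2: Count runs R = 5.
Step 3: Under H0 (random ordering), E[R] = 2*n_A*n_B/(n_A+n_B) + 1 = 2*6*6/12 + 1 = 7.0000.
        Var[R] = 2*n_A*n_B*(2*n_A*n_B - n_A - n_B) / ((n_A+n_B)^2 * (n_A+n_B-1)) = 4320/1584 = 2.7273.
        SD[R] = 1.6514.
Step 4: Continuity-corrected z = (R + 0.5 - E[R]) / SD[R] = (5 + 0.5 - 7.0000) / 1.6514 = -0.9083.
Step 5: Two-sided p-value via normal approximation = 2*(1 - Phi(|z|)) = 0.363722.
Step 6: alpha = 0.05. fail to reject H0.

R = 5, z = -0.9083, p = 0.363722, fail to reject H0.


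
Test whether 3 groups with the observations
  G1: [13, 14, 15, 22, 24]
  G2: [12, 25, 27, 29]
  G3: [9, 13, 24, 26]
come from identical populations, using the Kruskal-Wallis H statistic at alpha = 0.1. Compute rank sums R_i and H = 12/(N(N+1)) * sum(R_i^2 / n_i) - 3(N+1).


Step 1: Combine all N = 13 observations and assign midranks.
sorted (value, group, rank): (9,G3,1), (12,G2,2), (13,G1,3.5), (13,G3,3.5), (14,G1,5), (15,G1,6), (22,G1,7), (24,G1,8.5), (24,G3,8.5), (25,G2,10), (26,G3,11), (27,G2,12), (29,G2,13)
Step 2: Sum ranks within each group.
R_1 = 30 (n_1 = 5)
R_2 = 37 (n_2 = 4)
R_3 = 24 (n_3 = 4)
Step 3: H = 12/(N(N+1)) * sum(R_i^2/n_i) - 3(N+1)
     = 12/(13*14) * (30^2/5 + 37^2/4 + 24^2/4) - 3*14
     = 0.065934 * 666.25 - 42
     = 1.928571.
Step 4: Ties present; correction factor C = 1 - 12/(13^3 - 13) = 0.994505. Corrected H = 1.928571 / 0.994505 = 1.939227.
Step 5: Under H0, H ~ chi^2(2); p-value = 0.379230.
Step 6: alpha = 0.1. fail to reject H0.

H = 1.9392, df = 2, p = 0.379230, fail to reject H0.


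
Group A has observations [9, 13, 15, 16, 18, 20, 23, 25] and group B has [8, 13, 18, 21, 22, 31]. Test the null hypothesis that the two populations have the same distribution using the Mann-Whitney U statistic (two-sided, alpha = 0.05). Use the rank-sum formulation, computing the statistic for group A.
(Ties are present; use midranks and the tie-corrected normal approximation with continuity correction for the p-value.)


Step 1: Combine and sort all 14 observations; assign midranks.
sorted (value, group): (8,Y), (9,X), (13,X), (13,Y), (15,X), (16,X), (18,X), (18,Y), (20,X), (21,Y), (22,Y), (23,X), (25,X), (31,Y)
ranks: 8->1, 9->2, 13->3.5, 13->3.5, 15->5, 16->6, 18->7.5, 18->7.5, 20->9, 21->10, 22->11, 23->12, 25->13, 31->14
Step 2: Rank sum for X: R1 = 2 + 3.5 + 5 + 6 + 7.5 + 9 + 12 + 13 = 58.
Step 3: U_X = R1 - n1(n1+1)/2 = 58 - 8*9/2 = 58 - 36 = 22.
       U_Y = n1*n2 - U_X = 48 - 22 = 26.
Step 4: Ties are present, so use the tie-corrected normal approximation (with continuity correction) for the p-value.
Step 5: p-value = 0.846116; compare to alpha = 0.05. fail to reject H0.

U_X = 22, p = 0.846116, fail to reject H0 at alpha = 0.05.


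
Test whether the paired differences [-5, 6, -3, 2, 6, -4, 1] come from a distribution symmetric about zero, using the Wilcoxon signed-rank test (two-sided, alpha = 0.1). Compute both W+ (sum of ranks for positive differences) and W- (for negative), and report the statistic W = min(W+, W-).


Step 1: Drop any zero differences (none here) and take |d_i|.
|d| = [5, 6, 3, 2, 6, 4, 1]
Step 2: Midrank |d_i| (ties get averaged ranks).
ranks: |5|->5, |6|->6.5, |3|->3, |2|->2, |6|->6.5, |4|->4, |1|->1
Step 3: Attach original signs; sum ranks with positive sign and with negative sign.
W+ = 6.5 + 2 + 6.5 + 1 = 16
W- = 5 + 3 + 4 = 12
(Check: W+ + W- = 28 should equal n(n+1)/2 = 28.)
Step 4: Test statistic W = min(W+, W-) = 12.
Step 5: Ties in |d|, so use the tie-corrected normal approximation.
        E[W] = n(n+1)/4 = 7*8/4 = 14.
        Tie groups: |d|=6 (t=2); sum(t^3 - t) = 6.
        Var[W] = n(n+1)(2n+1)/24 - sum(t^3-t)/48 = 840/24 - 6/48 = 34.875.
        z = (W - E[W]) / sqrt(Var[W]) = (12 - 14) / 5.9055 = -0.3387.
        Two-sided p = 2*Phi(z) = 0.734861.
Step 6: alpha = 0.1. fail to reject H0.

W+ = 16, W- = 12, W = min = 12, p = 0.734861, fail to reject H0.


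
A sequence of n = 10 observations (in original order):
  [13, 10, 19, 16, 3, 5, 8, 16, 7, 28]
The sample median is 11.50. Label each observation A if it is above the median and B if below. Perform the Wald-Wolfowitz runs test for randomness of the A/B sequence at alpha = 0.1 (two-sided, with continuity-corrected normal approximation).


Step 1: Compute median = 11.50; label A = above, B = below.
Labels in order: ABAABBBABA  (n_A = 5, n_B = 5)
Step 2: Count runs R = 7.
Step 3: Under H0 (random ordering), E[R] = 2*n_A*n_B/(n_A+n_B) + 1 = 2*5*5/10 + 1 = 6.0000.
        Var[R] = 2*n_A*n_B*(2*n_A*n_B - n_A - n_B) / ((n_A+n_B)^2 * (n_A+n_B-1)) = 2000/900 = 2.2222.
        SD[R] = 1.4907.
Step 4: Continuity-corrected z = (R - 0.5 - E[R]) / SD[R] = (7 - 0.5 - 6.0000) / 1.4907 = 0.3354.
Step 5: Two-sided p-value via normal approximation = 2*(1 - Phi(|z|)) = 0.737316.
Step 6: alpha = 0.1. fail to reject H0.

R = 7, z = 0.3354, p = 0.737316, fail to reject H0.


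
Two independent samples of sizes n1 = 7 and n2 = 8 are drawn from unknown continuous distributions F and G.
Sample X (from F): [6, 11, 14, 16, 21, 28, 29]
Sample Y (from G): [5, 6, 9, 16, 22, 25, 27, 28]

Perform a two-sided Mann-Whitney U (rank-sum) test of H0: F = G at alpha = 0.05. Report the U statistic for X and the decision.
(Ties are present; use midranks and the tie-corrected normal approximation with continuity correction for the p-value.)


Step 1: Combine and sort all 15 observations; assign midranks.
sorted (value, group): (5,Y), (6,X), (6,Y), (9,Y), (11,X), (14,X), (16,X), (16,Y), (21,X), (22,Y), (25,Y), (27,Y), (28,X), (28,Y), (29,X)
ranks: 5->1, 6->2.5, 6->2.5, 9->4, 11->5, 14->6, 16->7.5, 16->7.5, 21->9, 22->10, 25->11, 27->12, 28->13.5, 28->13.5, 29->15
Step 2: Rank sum for X: R1 = 2.5 + 5 + 6 + 7.5 + 9 + 13.5 + 15 = 58.5.
Step 3: U_X = R1 - n1(n1+1)/2 = 58.5 - 7*8/2 = 58.5 - 28 = 30.5.
       U_Y = n1*n2 - U_X = 56 - 30.5 = 25.5.
Step 4: Ties are present, so use the tie-corrected normal approximation (with continuity correction) for the p-value.
Step 5: p-value = 0.816478; compare to alpha = 0.05. fail to reject H0.

U_X = 30.5, p = 0.816478, fail to reject H0 at alpha = 0.05.


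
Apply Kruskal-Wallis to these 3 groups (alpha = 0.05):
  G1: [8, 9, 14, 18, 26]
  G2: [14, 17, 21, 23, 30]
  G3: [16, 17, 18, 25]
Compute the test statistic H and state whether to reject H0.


Step 1: Combine all N = 14 observations and assign midranks.
sorted (value, group, rank): (8,G1,1), (9,G1,2), (14,G1,3.5), (14,G2,3.5), (16,G3,5), (17,G2,6.5), (17,G3,6.5), (18,G1,8.5), (18,G3,8.5), (21,G2,10), (23,G2,11), (25,G3,12), (26,G1,13), (30,G2,14)
Step 2: Sum ranks within each group.
R_1 = 28 (n_1 = 5)
R_2 = 45 (n_2 = 5)
R_3 = 32 (n_3 = 4)
Step 3: H = 12/(N(N+1)) * sum(R_i^2/n_i) - 3(N+1)
     = 12/(14*15) * (28^2/5 + 45^2/5 + 32^2/4) - 3*15
     = 0.057143 * 817.8 - 45
     = 1.731429.
Step 4: Ties present; correction factor C = 1 - 18/(14^3 - 14) = 0.993407. Corrected H = 1.731429 / 0.993407 = 1.742920.
Step 5: Under H0, H ~ chi^2(2); p-value = 0.418340.
Step 6: alpha = 0.05. fail to reject H0.

H = 1.7429, df = 2, p = 0.418340, fail to reject H0.


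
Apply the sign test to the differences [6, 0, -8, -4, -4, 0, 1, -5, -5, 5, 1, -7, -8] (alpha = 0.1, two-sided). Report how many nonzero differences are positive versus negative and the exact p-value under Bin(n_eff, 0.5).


Step 1: Discard zero differences. Original n = 13; n_eff = number of nonzero differences = 11.
Nonzero differences (with sign): +6, -8, -4, -4, +1, -5, -5, +5, +1, -7, -8
Step 2: Count signs: positive = 4, negative = 7.
Step 3: Under H0: P(positive) = 0.5, so the number of positives S ~ Bin(11, 0.5).
Step 4: Two-sided exact p-value = sum of Bin(11,0.5) probabilities at or below the observed probability = 0.548828.
Step 5: alpha = 0.1. fail to reject H0.

n_eff = 11, pos = 4, neg = 7, p = 0.548828, fail to reject H0.


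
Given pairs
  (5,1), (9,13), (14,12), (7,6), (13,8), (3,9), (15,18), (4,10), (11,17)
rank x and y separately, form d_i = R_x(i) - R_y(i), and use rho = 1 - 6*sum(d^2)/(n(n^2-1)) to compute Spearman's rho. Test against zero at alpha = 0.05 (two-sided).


Step 1: Rank x and y separately (midranks; no ties here).
rank(x): 5->3, 9->5, 14->8, 7->4, 13->7, 3->1, 15->9, 4->2, 11->6
rank(y): 1->1, 13->7, 12->6, 6->2, 8->3, 9->4, 18->9, 10->5, 17->8
Step 2: d_i = R_x(i) - R_y(i); compute d_i^2.
  (3-1)^2=4, (5-7)^2=4, (8-6)^2=4, (4-2)^2=4, (7-3)^2=16, (1-4)^2=9, (9-9)^2=0, (2-5)^2=9, (6-8)^2=4
sum(d^2) = 54.
Step 3: rho = 1 - 6*54 / (9*(9^2 - 1)) = 1 - 324/720 = 0.550000.
Step 4: Under H0, t = rho * sqrt((n-2)/(1-rho^2)) = 1.7424 ~ t(7).
Step 5: Two-sided p-value from the t-distribution with 7 df = 0.124977.
Step 6: alpha = 0.05. fail to reject H0.

rho = 0.5500, p = 0.124977, fail to reject H0 at alpha = 0.05.


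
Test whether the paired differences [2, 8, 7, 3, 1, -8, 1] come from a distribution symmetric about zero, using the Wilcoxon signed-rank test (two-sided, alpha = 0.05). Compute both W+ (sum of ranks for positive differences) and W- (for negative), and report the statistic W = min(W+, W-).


Step 1: Drop any zero differences (none here) and take |d_i|.
|d| = [2, 8, 7, 3, 1, 8, 1]
Step 2: Midrank |d_i| (ties get averaged ranks).
ranks: |2|->3, |8|->6.5, |7|->5, |3|->4, |1|->1.5, |8|->6.5, |1|->1.5
Step 3: Attach original signs; sum ranks with positive sign and with negative sign.
W+ = 3 + 6.5 + 5 + 4 + 1.5 + 1.5 = 21.5
W- = 6.5 = 6.5
(Check: W+ + W- = 28 should equal n(n+1)/2 = 28.)
Step 4: Test statistic W = min(W+, W-) = 6.5.
Step 5: Ties in |d|, so use the tie-corrected normal approximation.
        E[W] = n(n+1)/4 = 7*8/4 = 14.
        Tie groups: |d|=1 (t=2), |d|=8 (t=2); sum(t^3 - t) = 12.
        Var[W] = n(n+1)(2n+1)/24 - sum(t^3-t)/48 = 840/24 - 12/48 = 34.75.
        z = (W - E[W]) / sqrt(Var[W]) = (6.5 - 14) / 5.8949 = -1.2723.
        Two-sided p = 2*Phi(z) = 0.203272.
Step 6: alpha = 0.05. fail to reject H0.

W+ = 21.5, W- = 6.5, W = min = 6.5, p = 0.203272, fail to reject H0.


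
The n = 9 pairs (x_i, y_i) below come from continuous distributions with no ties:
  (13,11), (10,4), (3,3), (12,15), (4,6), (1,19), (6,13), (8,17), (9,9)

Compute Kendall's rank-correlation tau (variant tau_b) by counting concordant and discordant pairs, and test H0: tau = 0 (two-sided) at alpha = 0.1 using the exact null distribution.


Step 1: Enumerate the 36 unordered pairs (i,j) with i<j and classify each by sign(x_j-x_i) * sign(y_j-y_i).
  (1,2):dx=-3,dy=-7->C; (1,3):dx=-10,dy=-8->C; (1,4):dx=-1,dy=+4->D; (1,5):dx=-9,dy=-5->C
  (1,6):dx=-12,dy=+8->D; (1,7):dx=-7,dy=+2->D; (1,8):dx=-5,dy=+6->D; (1,9):dx=-4,dy=-2->C
  (2,3):dx=-7,dy=-1->C; (2,4):dx=+2,dy=+11->C; (2,5):dx=-6,dy=+2->D; (2,6):dx=-9,dy=+15->D
  (2,7):dx=-4,dy=+9->D; (2,8):dx=-2,dy=+13->D; (2,9):dx=-1,dy=+5->D; (3,4):dx=+9,dy=+12->C
  (3,5):dx=+1,dy=+3->C; (3,6):dx=-2,dy=+16->D; (3,7):dx=+3,dy=+10->C; (3,8):dx=+5,dy=+14->C
  (3,9):dx=+6,dy=+6->C; (4,5):dx=-8,dy=-9->C; (4,6):dx=-11,dy=+4->D; (4,7):dx=-6,dy=-2->C
  (4,8):dx=-4,dy=+2->D; (4,9):dx=-3,dy=-6->C; (5,6):dx=-3,dy=+13->D; (5,7):dx=+2,dy=+7->C
  (5,8):dx=+4,dy=+11->C; (5,9):dx=+5,dy=+3->C; (6,7):dx=+5,dy=-6->D; (6,8):dx=+7,dy=-2->D
  (6,9):dx=+8,dy=-10->D; (7,8):dx=+2,dy=+4->C; (7,9):dx=+3,dy=-4->D; (8,9):dx=+1,dy=-8->D
Step 2: C = 18, D = 18, total pairs = 36.
Step 3: tau = (C - D)/(n(n-1)/2) = (18 - 18)/36 = 0.000000.
Step 4: Exact two-sided p-value (enumerate n! = 362880 permutations of y under H0): p = 1.000000.
Step 5: alpha = 0.1. fail to reject H0.

tau_b = 0.0000 (C=18, D=18), p = 1.000000, fail to reject H0.


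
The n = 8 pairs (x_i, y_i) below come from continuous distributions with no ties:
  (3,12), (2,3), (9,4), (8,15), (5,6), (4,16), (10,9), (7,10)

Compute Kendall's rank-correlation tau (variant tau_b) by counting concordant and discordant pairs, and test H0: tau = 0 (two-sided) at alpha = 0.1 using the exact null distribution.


Step 1: Enumerate the 28 unordered pairs (i,j) with i<j and classify each by sign(x_j-x_i) * sign(y_j-y_i).
  (1,2):dx=-1,dy=-9->C; (1,3):dx=+6,dy=-8->D; (1,4):dx=+5,dy=+3->C; (1,5):dx=+2,dy=-6->D
  (1,6):dx=+1,dy=+4->C; (1,7):dx=+7,dy=-3->D; (1,8):dx=+4,dy=-2->D; (2,3):dx=+7,dy=+1->C
  (2,4):dx=+6,dy=+12->C; (2,5):dx=+3,dy=+3->C; (2,6):dx=+2,dy=+13->C; (2,7):dx=+8,dy=+6->C
  (2,8):dx=+5,dy=+7->C; (3,4):dx=-1,dy=+11->D; (3,5):dx=-4,dy=+2->D; (3,6):dx=-5,dy=+12->D
  (3,7):dx=+1,dy=+5->C; (3,8):dx=-2,dy=+6->D; (4,5):dx=-3,dy=-9->C; (4,6):dx=-4,dy=+1->D
  (4,7):dx=+2,dy=-6->D; (4,8):dx=-1,dy=-5->C; (5,6):dx=-1,dy=+10->D; (5,7):dx=+5,dy=+3->C
  (5,8):dx=+2,dy=+4->C; (6,7):dx=+6,dy=-7->D; (6,8):dx=+3,dy=-6->D; (7,8):dx=-3,dy=+1->D
Step 2: C = 14, D = 14, total pairs = 28.
Step 3: tau = (C - D)/(n(n-1)/2) = (14 - 14)/28 = 0.000000.
Step 4: Exact two-sided p-value (enumerate n! = 40320 permutations of y under H0): p = 1.000000.
Step 5: alpha = 0.1. fail to reject H0.

tau_b = 0.0000 (C=14, D=14), p = 1.000000, fail to reject H0.


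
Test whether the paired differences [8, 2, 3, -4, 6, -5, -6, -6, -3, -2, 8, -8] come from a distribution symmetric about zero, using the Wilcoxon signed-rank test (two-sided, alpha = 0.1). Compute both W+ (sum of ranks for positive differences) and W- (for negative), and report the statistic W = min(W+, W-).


Step 1: Drop any zero differences (none here) and take |d_i|.
|d| = [8, 2, 3, 4, 6, 5, 6, 6, 3, 2, 8, 8]
Step 2: Midrank |d_i| (ties get averaged ranks).
ranks: |8|->11, |2|->1.5, |3|->3.5, |4|->5, |6|->8, |5|->6, |6|->8, |6|->8, |3|->3.5, |2|->1.5, |8|->11, |8|->11
Step 3: Attach original signs; sum ranks with positive sign and with negative sign.
W+ = 11 + 1.5 + 3.5 + 8 + 11 = 35
W- = 5 + 6 + 8 + 8 + 3.5 + 1.5 + 11 = 43
(Check: W+ + W- = 78 should equal n(n+1)/2 = 78.)
Step 4: Test statistic W = min(W+, W-) = 35.
Step 5: Ties in |d|, so use the tie-corrected normal approximation.
        E[W] = n(n+1)/4 = 12*13/4 = 39.
        Tie groups: |d|=2 (t=2), |d|=3 (t=2), |d|=6 (t=3), |d|=8 (t=3); sum(t^3 - t) = 60.
        Var[W] = n(n+1)(2n+1)/24 - sum(t^3-t)/48 = 3900/24 - 60/48 = 161.25.
        z = (W - E[W]) / sqrt(Var[W]) = (35 - 39) / 12.6984 = -0.3150.
        Two-sided p = 2*Phi(z) = 0.752762.
Step 6: alpha = 0.1. fail to reject H0.

W+ = 35, W- = 43, W = min = 35, p = 0.752762, fail to reject H0.


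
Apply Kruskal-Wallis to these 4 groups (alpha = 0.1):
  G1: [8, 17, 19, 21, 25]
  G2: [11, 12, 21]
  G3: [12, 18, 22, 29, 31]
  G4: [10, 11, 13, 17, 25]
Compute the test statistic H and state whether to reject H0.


Step 1: Combine all N = 18 observations and assign midranks.
sorted (value, group, rank): (8,G1,1), (10,G4,2), (11,G2,3.5), (11,G4,3.5), (12,G2,5.5), (12,G3,5.5), (13,G4,7), (17,G1,8.5), (17,G4,8.5), (18,G3,10), (19,G1,11), (21,G1,12.5), (21,G2,12.5), (22,G3,14), (25,G1,15.5), (25,G4,15.5), (29,G3,17), (31,G3,18)
Step 2: Sum ranks within each group.
R_1 = 48.5 (n_1 = 5)
R_2 = 21.5 (n_2 = 3)
R_3 = 64.5 (n_3 = 5)
R_4 = 36.5 (n_4 = 5)
Step 3: H = 12/(N(N+1)) * sum(R_i^2/n_i) - 3(N+1)
     = 12/(18*19) * (48.5^2/5 + 21.5^2/3 + 64.5^2/5 + 36.5^2/5) - 3*19
     = 0.035088 * 1723.03 - 57
     = 3.457310.
Step 4: Ties present; correction factor C = 1 - 30/(18^3 - 18) = 0.994840. Corrected H = 3.457310 / 0.994840 = 3.475242.
Step 5: Under H0, H ~ chi^2(3); p-value = 0.323987.
Step 6: alpha = 0.1. fail to reject H0.

H = 3.4752, df = 3, p = 0.323987, fail to reject H0.


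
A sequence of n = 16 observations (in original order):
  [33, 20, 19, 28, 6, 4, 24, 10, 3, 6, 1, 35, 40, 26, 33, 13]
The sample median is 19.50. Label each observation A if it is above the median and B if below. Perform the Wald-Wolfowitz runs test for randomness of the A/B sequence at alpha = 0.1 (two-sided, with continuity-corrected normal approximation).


Step 1: Compute median = 19.50; label A = above, B = below.
Labels in order: AABABBABBBBAAAAB  (n_A = 8, n_B = 8)
Step 2: Count runs R = 8.
Step 3: Under H0 (random ordering), E[R] = 2*n_A*n_B/(n_A+n_B) + 1 = 2*8*8/16 + 1 = 9.0000.
        Var[R] = 2*n_A*n_B*(2*n_A*n_B - n_A - n_B) / ((n_A+n_B)^2 * (n_A+n_B-1)) = 14336/3840 = 3.7333.
        SD[R] = 1.9322.
Step 4: Continuity-corrected z = (R + 0.5 - E[R]) / SD[R] = (8 + 0.5 - 9.0000) / 1.9322 = -0.2588.
Step 5: Two-sided p-value via normal approximation = 2*(1 - Phi(|z|)) = 0.795809.
Step 6: alpha = 0.1. fail to reject H0.

R = 8, z = -0.2588, p = 0.795809, fail to reject H0.


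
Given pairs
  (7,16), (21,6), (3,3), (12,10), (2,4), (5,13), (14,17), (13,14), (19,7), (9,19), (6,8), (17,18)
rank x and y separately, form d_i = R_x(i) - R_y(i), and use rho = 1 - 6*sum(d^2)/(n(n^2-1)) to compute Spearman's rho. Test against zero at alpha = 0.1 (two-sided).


Step 1: Rank x and y separately (midranks; no ties here).
rank(x): 7->5, 21->12, 3->2, 12->7, 2->1, 5->3, 14->9, 13->8, 19->11, 9->6, 6->4, 17->10
rank(y): 16->9, 6->3, 3->1, 10->6, 4->2, 13->7, 17->10, 14->8, 7->4, 19->12, 8->5, 18->11
Step 2: d_i = R_x(i) - R_y(i); compute d_i^2.
  (5-9)^2=16, (12-3)^2=81, (2-1)^2=1, (7-6)^2=1, (1-2)^2=1, (3-7)^2=16, (9-10)^2=1, (8-8)^2=0, (11-4)^2=49, (6-12)^2=36, (4-5)^2=1, (10-11)^2=1
sum(d^2) = 204.
Step 3: rho = 1 - 6*204 / (12*(12^2 - 1)) = 1 - 1224/1716 = 0.286713.
Step 4: Under H0, t = rho * sqrt((n-2)/(1-rho^2)) = 0.9464 ~ t(10).
Step 5: Two-sided p-value from the t-distribution with 10 df = 0.366251.
Step 6: alpha = 0.1. fail to reject H0.

rho = 0.2867, p = 0.366251, fail to reject H0 at alpha = 0.1.


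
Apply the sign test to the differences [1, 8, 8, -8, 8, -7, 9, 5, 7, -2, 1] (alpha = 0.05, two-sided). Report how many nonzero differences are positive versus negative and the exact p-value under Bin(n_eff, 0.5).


Step 1: Discard zero differences. Original n = 11; n_eff = number of nonzero differences = 11.
Nonzero differences (with sign): +1, +8, +8, -8, +8, -7, +9, +5, +7, -2, +1
Step 2: Count signs: positive = 8, negative = 3.
Step 3: Under H0: P(positive) = 0.5, so the number of positives S ~ Bin(11, 0.5).
Step 4: Two-sided exact p-value = sum of Bin(11,0.5) probabilities at or below the observed probability = 0.226562.
Step 5: alpha = 0.05. fail to reject H0.

n_eff = 11, pos = 8, neg = 3, p = 0.226562, fail to reject H0.


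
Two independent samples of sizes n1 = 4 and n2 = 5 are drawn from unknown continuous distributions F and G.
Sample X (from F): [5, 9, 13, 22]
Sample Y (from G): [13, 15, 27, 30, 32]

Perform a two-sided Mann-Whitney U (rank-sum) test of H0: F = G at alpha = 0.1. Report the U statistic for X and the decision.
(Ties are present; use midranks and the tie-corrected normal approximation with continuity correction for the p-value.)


Step 1: Combine and sort all 9 observations; assign midranks.
sorted (value, group): (5,X), (9,X), (13,X), (13,Y), (15,Y), (22,X), (27,Y), (30,Y), (32,Y)
ranks: 5->1, 9->2, 13->3.5, 13->3.5, 15->5, 22->6, 27->7, 30->8, 32->9
Step 2: Rank sum for X: R1 = 1 + 2 + 3.5 + 6 = 12.5.
Step 3: U_X = R1 - n1(n1+1)/2 = 12.5 - 4*5/2 = 12.5 - 10 = 2.5.
       U_Y = n1*n2 - U_X = 20 - 2.5 = 17.5.
Step 4: Ties are present, so use the tie-corrected normal approximation (with continuity correction) for the p-value.
Step 5: p-value = 0.085100; compare to alpha = 0.1. reject H0.

U_X = 2.5, p = 0.085100, reject H0 at alpha = 0.1.


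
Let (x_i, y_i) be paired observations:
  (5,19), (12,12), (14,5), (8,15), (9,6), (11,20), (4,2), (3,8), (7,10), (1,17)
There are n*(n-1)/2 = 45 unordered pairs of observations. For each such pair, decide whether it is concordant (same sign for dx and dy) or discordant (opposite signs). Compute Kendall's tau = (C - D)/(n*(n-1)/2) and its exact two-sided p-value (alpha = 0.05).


Step 1: Enumerate the 45 unordered pairs (i,j) with i<j and classify each by sign(x_j-x_i) * sign(y_j-y_i).
  (1,2):dx=+7,dy=-7->D; (1,3):dx=+9,dy=-14->D; (1,4):dx=+3,dy=-4->D; (1,5):dx=+4,dy=-13->D
  (1,6):dx=+6,dy=+1->C; (1,7):dx=-1,dy=-17->C; (1,8):dx=-2,dy=-11->C; (1,9):dx=+2,dy=-9->D
  (1,10):dx=-4,dy=-2->C; (2,3):dx=+2,dy=-7->D; (2,4):dx=-4,dy=+3->D; (2,5):dx=-3,dy=-6->C
  (2,6):dx=-1,dy=+8->D; (2,7):dx=-8,dy=-10->C; (2,8):dx=-9,dy=-4->C; (2,9):dx=-5,dy=-2->C
  (2,10):dx=-11,dy=+5->D; (3,4):dx=-6,dy=+10->D; (3,5):dx=-5,dy=+1->D; (3,6):dx=-3,dy=+15->D
  (3,7):dx=-10,dy=-3->C; (3,8):dx=-11,dy=+3->D; (3,9):dx=-7,dy=+5->D; (3,10):dx=-13,dy=+12->D
  (4,5):dx=+1,dy=-9->D; (4,6):dx=+3,dy=+5->C; (4,7):dx=-4,dy=-13->C; (4,8):dx=-5,dy=-7->C
  (4,9):dx=-1,dy=-5->C; (4,10):dx=-7,dy=+2->D; (5,6):dx=+2,dy=+14->C; (5,7):dx=-5,dy=-4->C
  (5,8):dx=-6,dy=+2->D; (5,9):dx=-2,dy=+4->D; (5,10):dx=-8,dy=+11->D; (6,7):dx=-7,dy=-18->C
  (6,8):dx=-8,dy=-12->C; (6,9):dx=-4,dy=-10->C; (6,10):dx=-10,dy=-3->C; (7,8):dx=-1,dy=+6->D
  (7,9):dx=+3,dy=+8->C; (7,10):dx=-3,dy=+15->D; (8,9):dx=+4,dy=+2->C; (8,10):dx=-2,dy=+9->D
  (9,10):dx=-6,dy=+7->D
Step 2: C = 21, D = 24, total pairs = 45.
Step 3: tau = (C - D)/(n(n-1)/2) = (21 - 24)/45 = -0.066667.
Step 4: Exact two-sided p-value (enumerate n! = 3628800 permutations of y under H0): p = 0.861801.
Step 5: alpha = 0.05. fail to reject H0.

tau_b = -0.0667 (C=21, D=24), p = 0.861801, fail to reject H0.


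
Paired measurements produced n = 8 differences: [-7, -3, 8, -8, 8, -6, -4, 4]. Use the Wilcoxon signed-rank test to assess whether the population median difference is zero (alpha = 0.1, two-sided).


Step 1: Drop any zero differences (none here) and take |d_i|.
|d| = [7, 3, 8, 8, 8, 6, 4, 4]
Step 2: Midrank |d_i| (ties get averaged ranks).
ranks: |7|->5, |3|->1, |8|->7, |8|->7, |8|->7, |6|->4, |4|->2.5, |4|->2.5
Step 3: Attach original signs; sum ranks with positive sign and with negative sign.
W+ = 7 + 7 + 2.5 = 16.5
W- = 5 + 1 + 7 + 4 + 2.5 = 19.5
(Check: W+ + W- = 36 should equal n(n+1)/2 = 36.)
Step 4: Test statistic W = min(W+, W-) = 16.5.
Step 5: Ties in |d|, so use the tie-corrected normal approximation.
        E[W] = n(n+1)/4 = 8*9/4 = 18.
        Tie groups: |d|=4 (t=2), |d|=8 (t=3); sum(t^3 - t) = 30.
        Var[W] = n(n+1)(2n+1)/24 - sum(t^3-t)/48 = 1224/24 - 30/48 = 50.375.
        z = (W - E[W]) / sqrt(Var[W]) = (16.5 - 18) / 7.0975 = -0.2113.
        Two-sided p = 2*Phi(z) = 0.832621.
Step 6: alpha = 0.1. fail to reject H0.

W+ = 16.5, W- = 19.5, W = min = 16.5, p = 0.832621, fail to reject H0.


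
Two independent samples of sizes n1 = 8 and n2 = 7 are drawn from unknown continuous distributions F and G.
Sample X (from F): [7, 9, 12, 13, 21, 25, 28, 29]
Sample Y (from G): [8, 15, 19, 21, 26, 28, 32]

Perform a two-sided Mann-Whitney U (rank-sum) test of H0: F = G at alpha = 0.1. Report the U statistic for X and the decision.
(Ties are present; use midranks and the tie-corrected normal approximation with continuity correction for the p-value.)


Step 1: Combine and sort all 15 observations; assign midranks.
sorted (value, group): (7,X), (8,Y), (9,X), (12,X), (13,X), (15,Y), (19,Y), (21,X), (21,Y), (25,X), (26,Y), (28,X), (28,Y), (29,X), (32,Y)
ranks: 7->1, 8->2, 9->3, 12->4, 13->5, 15->6, 19->7, 21->8.5, 21->8.5, 25->10, 26->11, 28->12.5, 28->12.5, 29->14, 32->15
Step 2: Rank sum for X: R1 = 1 + 3 + 4 + 5 + 8.5 + 10 + 12.5 + 14 = 58.
Step 3: U_X = R1 - n1(n1+1)/2 = 58 - 8*9/2 = 58 - 36 = 22.
       U_Y = n1*n2 - U_X = 56 - 22 = 34.
Step 4: Ties are present, so use the tie-corrected normal approximation (with continuity correction) for the p-value.
Step 5: p-value = 0.523707; compare to alpha = 0.1. fail to reject H0.

U_X = 22, p = 0.523707, fail to reject H0 at alpha = 0.1.


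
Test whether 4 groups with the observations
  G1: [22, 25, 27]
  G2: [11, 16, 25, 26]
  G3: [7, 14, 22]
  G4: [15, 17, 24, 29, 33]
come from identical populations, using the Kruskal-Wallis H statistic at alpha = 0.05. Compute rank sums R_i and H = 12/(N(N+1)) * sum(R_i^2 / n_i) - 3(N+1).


Step 1: Combine all N = 15 observations and assign midranks.
sorted (value, group, rank): (7,G3,1), (11,G2,2), (14,G3,3), (15,G4,4), (16,G2,5), (17,G4,6), (22,G1,7.5), (22,G3,7.5), (24,G4,9), (25,G1,10.5), (25,G2,10.5), (26,G2,12), (27,G1,13), (29,G4,14), (33,G4,15)
Step 2: Sum ranks within each group.
R_1 = 31 (n_1 = 3)
R_2 = 29.5 (n_2 = 4)
R_3 = 11.5 (n_3 = 3)
R_4 = 48 (n_4 = 5)
Step 3: H = 12/(N(N+1)) * sum(R_i^2/n_i) - 3(N+1)
     = 12/(15*16) * (31^2/3 + 29.5^2/4 + 11.5^2/3 + 48^2/5) - 3*16
     = 0.050000 * 1042.78 - 48
     = 4.138958.
Step 4: Ties present; correction factor C = 1 - 12/(15^3 - 15) = 0.996429. Corrected H = 4.138958 / 0.996429 = 4.153793.
Step 5: Under H0, H ~ chi^2(3); p-value = 0.245329.
Step 6: alpha = 0.05. fail to reject H0.

H = 4.1538, df = 3, p = 0.245329, fail to reject H0.


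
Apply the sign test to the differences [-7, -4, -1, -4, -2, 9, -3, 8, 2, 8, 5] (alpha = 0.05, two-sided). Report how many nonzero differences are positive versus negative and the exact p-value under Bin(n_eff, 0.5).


Step 1: Discard zero differences. Original n = 11; n_eff = number of nonzero differences = 11.
Nonzero differences (with sign): -7, -4, -1, -4, -2, +9, -3, +8, +2, +8, +5
Step 2: Count signs: positive = 5, negative = 6.
Step 3: Under H0: P(positive) = 0.5, so the number of positives S ~ Bin(11, 0.5).
Step 4: Two-sided exact p-value = sum of Bin(11,0.5) probabilities at or below the observed probability = 1.000000.
Step 5: alpha = 0.05. fail to reject H0.

n_eff = 11, pos = 5, neg = 6, p = 1.000000, fail to reject H0.


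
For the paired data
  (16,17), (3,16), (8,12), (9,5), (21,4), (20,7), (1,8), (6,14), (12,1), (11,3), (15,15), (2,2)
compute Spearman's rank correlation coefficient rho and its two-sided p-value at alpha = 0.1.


Step 1: Rank x and y separately (midranks; no ties here).
rank(x): 16->10, 3->3, 8->5, 9->6, 21->12, 20->11, 1->1, 6->4, 12->8, 11->7, 15->9, 2->2
rank(y): 17->12, 16->11, 12->8, 5->5, 4->4, 7->6, 8->7, 14->9, 1->1, 3->3, 15->10, 2->2
Step 2: d_i = R_x(i) - R_y(i); compute d_i^2.
  (10-12)^2=4, (3-11)^2=64, (5-8)^2=9, (6-5)^2=1, (12-4)^2=64, (11-6)^2=25, (1-7)^2=36, (4-9)^2=25, (8-1)^2=49, (7-3)^2=16, (9-10)^2=1, (2-2)^2=0
sum(d^2) = 294.
Step 3: rho = 1 - 6*294 / (12*(12^2 - 1)) = 1 - 1764/1716 = -0.027972.
Step 4: Under H0, t = rho * sqrt((n-2)/(1-rho^2)) = -0.0885 ~ t(10).
Step 5: Two-sided p-value from the t-distribution with 10 df = 0.931234.
Step 6: alpha = 0.1. fail to reject H0.

rho = -0.0280, p = 0.931234, fail to reject H0 at alpha = 0.1.


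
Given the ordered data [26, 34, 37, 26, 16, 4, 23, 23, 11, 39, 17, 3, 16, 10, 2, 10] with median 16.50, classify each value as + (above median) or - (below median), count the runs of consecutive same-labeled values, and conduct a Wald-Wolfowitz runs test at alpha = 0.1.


Step 1: Compute median = 16.50; label A = above, B = below.
Labels in order: AAAABBAABAABBBBB  (n_A = 8, n_B = 8)
Step 2: Count runs R = 6.
Step 3: Under H0 (random ordering), E[R] = 2*n_A*n_B/(n_A+n_B) + 1 = 2*8*8/16 + 1 = 9.0000.
        Var[R] = 2*n_A*n_B*(2*n_A*n_B - n_A - n_B) / ((n_A+n_B)^2 * (n_A+n_B-1)) = 14336/3840 = 3.7333.
        SD[R] = 1.9322.
Step 4: Continuity-corrected z = (R + 0.5 - E[R]) / SD[R] = (6 + 0.5 - 9.0000) / 1.9322 = -1.2939.
Step 5: Two-sided p-value via normal approximation = 2*(1 - Phi(|z|)) = 0.195709.
Step 6: alpha = 0.1. fail to reject H0.

R = 6, z = -1.2939, p = 0.195709, fail to reject H0.


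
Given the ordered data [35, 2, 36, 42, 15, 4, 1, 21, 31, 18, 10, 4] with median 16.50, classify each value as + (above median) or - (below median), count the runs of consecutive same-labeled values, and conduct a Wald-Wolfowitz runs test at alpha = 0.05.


Step 1: Compute median = 16.50; label A = above, B = below.
Labels in order: ABAABBBAAABB  (n_A = 6, n_B = 6)
Step 2: Count runs R = 6.
Step 3: Under H0 (random ordering), E[R] = 2*n_A*n_B/(n_A+n_B) + 1 = 2*6*6/12 + 1 = 7.0000.
        Var[R] = 2*n_A*n_B*(2*n_A*n_B - n_A - n_B) / ((n_A+n_B)^2 * (n_A+n_B-1)) = 4320/1584 = 2.7273.
        SD[R] = 1.6514.
Step 4: Continuity-corrected z = (R + 0.5 - E[R]) / SD[R] = (6 + 0.5 - 7.0000) / 1.6514 = -0.3028.
Step 5: Two-sided p-value via normal approximation = 2*(1 - Phi(|z|)) = 0.762069.
Step 6: alpha = 0.05. fail to reject H0.

R = 6, z = -0.3028, p = 0.762069, fail to reject H0.


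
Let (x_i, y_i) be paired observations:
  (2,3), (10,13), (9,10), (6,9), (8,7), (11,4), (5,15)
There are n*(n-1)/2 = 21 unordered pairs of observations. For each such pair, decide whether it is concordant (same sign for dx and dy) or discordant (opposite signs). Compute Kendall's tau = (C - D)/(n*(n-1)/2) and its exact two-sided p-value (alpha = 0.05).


Step 1: Enumerate the 21 unordered pairs (i,j) with i<j and classify each by sign(x_j-x_i) * sign(y_j-y_i).
  (1,2):dx=+8,dy=+10->C; (1,3):dx=+7,dy=+7->C; (1,4):dx=+4,dy=+6->C; (1,5):dx=+6,dy=+4->C
  (1,6):dx=+9,dy=+1->C; (1,7):dx=+3,dy=+12->C; (2,3):dx=-1,dy=-3->C; (2,4):dx=-4,dy=-4->C
  (2,5):dx=-2,dy=-6->C; (2,6):dx=+1,dy=-9->D; (2,7):dx=-5,dy=+2->D; (3,4):dx=-3,dy=-1->C
  (3,5):dx=-1,dy=-3->C; (3,6):dx=+2,dy=-6->D; (3,7):dx=-4,dy=+5->D; (4,5):dx=+2,dy=-2->D
  (4,6):dx=+5,dy=-5->D; (4,7):dx=-1,dy=+6->D; (5,6):dx=+3,dy=-3->D; (5,7):dx=-3,dy=+8->D
  (6,7):dx=-6,dy=+11->D
Step 2: C = 11, D = 10, total pairs = 21.
Step 3: tau = (C - D)/(n(n-1)/2) = (11 - 10)/21 = 0.047619.
Step 4: Exact two-sided p-value (enumerate n! = 5040 permutations of y under H0): p = 1.000000.
Step 5: alpha = 0.05. fail to reject H0.

tau_b = 0.0476 (C=11, D=10), p = 1.000000, fail to reject H0.


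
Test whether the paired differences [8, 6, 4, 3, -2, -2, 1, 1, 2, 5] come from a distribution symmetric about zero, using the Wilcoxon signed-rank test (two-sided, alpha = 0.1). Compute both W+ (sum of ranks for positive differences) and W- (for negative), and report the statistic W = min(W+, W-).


Step 1: Drop any zero differences (none here) and take |d_i|.
|d| = [8, 6, 4, 3, 2, 2, 1, 1, 2, 5]
Step 2: Midrank |d_i| (ties get averaged ranks).
ranks: |8|->10, |6|->9, |4|->7, |3|->6, |2|->4, |2|->4, |1|->1.5, |1|->1.5, |2|->4, |5|->8
Step 3: Attach original signs; sum ranks with positive sign and with negative sign.
W+ = 10 + 9 + 7 + 6 + 1.5 + 1.5 + 4 + 8 = 47
W- = 4 + 4 = 8
(Check: W+ + W- = 55 should equal n(n+1)/2 = 55.)
Step 4: Test statistic W = min(W+, W-) = 8.
Step 5: Ties in |d|, so use the tie-corrected normal approximation.
        E[W] = n(n+1)/4 = 10*11/4 = 27.5.
        Tie groups: |d|=1 (t=2), |d|=2 (t=3); sum(t^3 - t) = 30.
        Var[W] = n(n+1)(2n+1)/24 - sum(t^3-t)/48 = 2310/24 - 30/48 = 95.625.
        z = (W - E[W]) / sqrt(Var[W]) = (8 - 27.5) / 9.7788 = -1.9941.
        Two-sided p = 2*Phi(z) = 0.046140.
Step 6: alpha = 0.1. reject H0.

W+ = 47, W- = 8, W = min = 8, p = 0.046140, reject H0.


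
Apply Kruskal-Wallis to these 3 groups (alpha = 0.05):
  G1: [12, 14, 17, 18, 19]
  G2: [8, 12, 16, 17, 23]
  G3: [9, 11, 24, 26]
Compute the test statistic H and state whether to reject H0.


Step 1: Combine all N = 14 observations and assign midranks.
sorted (value, group, rank): (8,G2,1), (9,G3,2), (11,G3,3), (12,G1,4.5), (12,G2,4.5), (14,G1,6), (16,G2,7), (17,G1,8.5), (17,G2,8.5), (18,G1,10), (19,G1,11), (23,G2,12), (24,G3,13), (26,G3,14)
Step 2: Sum ranks within each group.
R_1 = 40 (n_1 = 5)
R_2 = 33 (n_2 = 5)
R_3 = 32 (n_3 = 4)
Step 3: H = 12/(N(N+1)) * sum(R_i^2/n_i) - 3(N+1)
     = 12/(14*15) * (40^2/5 + 33^2/5 + 32^2/4) - 3*15
     = 0.057143 * 793.8 - 45
     = 0.360000.
Step 4: Ties present; correction factor C = 1 - 12/(14^3 - 14) = 0.995604. Corrected H = 0.360000 / 0.995604 = 0.361589.
Step 5: Under H0, H ~ chi^2(2); p-value = 0.834607.
Step 6: alpha = 0.05. fail to reject H0.

H = 0.3616, df = 2, p = 0.834607, fail to reject H0.


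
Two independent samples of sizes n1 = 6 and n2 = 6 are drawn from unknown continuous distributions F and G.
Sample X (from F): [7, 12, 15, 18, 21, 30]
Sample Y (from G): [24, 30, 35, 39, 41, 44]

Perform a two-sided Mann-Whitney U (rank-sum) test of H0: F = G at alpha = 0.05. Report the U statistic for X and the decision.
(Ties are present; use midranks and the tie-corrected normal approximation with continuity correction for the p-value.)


Step 1: Combine and sort all 12 observations; assign midranks.
sorted (value, group): (7,X), (12,X), (15,X), (18,X), (21,X), (24,Y), (30,X), (30,Y), (35,Y), (39,Y), (41,Y), (44,Y)
ranks: 7->1, 12->2, 15->3, 18->4, 21->5, 24->6, 30->7.5, 30->7.5, 35->9, 39->10, 41->11, 44->12
Step 2: Rank sum for X: R1 = 1 + 2 + 3 + 4 + 5 + 7.5 = 22.5.
Step 3: U_X = R1 - n1(n1+1)/2 = 22.5 - 6*7/2 = 22.5 - 21 = 1.5.
       U_Y = n1*n2 - U_X = 36 - 1.5 = 34.5.
Step 4: Ties are present, so use the tie-corrected normal approximation (with continuity correction) for the p-value.
Step 5: p-value = 0.010272; compare to alpha = 0.05. reject H0.

U_X = 1.5, p = 0.010272, reject H0 at alpha = 0.05.


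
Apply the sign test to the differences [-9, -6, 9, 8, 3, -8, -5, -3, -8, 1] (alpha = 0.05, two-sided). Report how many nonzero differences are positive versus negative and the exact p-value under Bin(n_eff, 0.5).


Step 1: Discard zero differences. Original n = 10; n_eff = number of nonzero differences = 10.
Nonzero differences (with sign): -9, -6, +9, +8, +3, -8, -5, -3, -8, +1
Step 2: Count signs: positive = 4, negative = 6.
Step 3: Under H0: P(positive) = 0.5, so the number of positives S ~ Bin(10, 0.5).
Step 4: Two-sided exact p-value = sum of Bin(10,0.5) probabilities at or below the observed probability = 0.753906.
Step 5: alpha = 0.05. fail to reject H0.

n_eff = 10, pos = 4, neg = 6, p = 0.753906, fail to reject H0.


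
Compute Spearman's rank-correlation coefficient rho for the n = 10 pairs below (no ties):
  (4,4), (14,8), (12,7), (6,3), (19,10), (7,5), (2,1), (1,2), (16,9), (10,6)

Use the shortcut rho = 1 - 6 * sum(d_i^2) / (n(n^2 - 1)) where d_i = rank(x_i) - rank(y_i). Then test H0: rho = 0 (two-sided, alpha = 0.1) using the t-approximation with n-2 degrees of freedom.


Step 1: Rank x and y separately (midranks; no ties here).
rank(x): 4->3, 14->8, 12->7, 6->4, 19->10, 7->5, 2->2, 1->1, 16->9, 10->6
rank(y): 4->4, 8->8, 7->7, 3->3, 10->10, 5->5, 1->1, 2->2, 9->9, 6->6
Step 2: d_i = R_x(i) - R_y(i); compute d_i^2.
  (3-4)^2=1, (8-8)^2=0, (7-7)^2=0, (4-3)^2=1, (10-10)^2=0, (5-5)^2=0, (2-1)^2=1, (1-2)^2=1, (9-9)^2=0, (6-6)^2=0
sum(d^2) = 4.
Step 3: rho = 1 - 6*4 / (10*(10^2 - 1)) = 1 - 24/990 = 0.975758.
Step 4: Under H0, t = rho * sqrt((n-2)/(1-rho^2)) = 12.6105 ~ t(8).
Step 5: Two-sided p-value from the t-distribution with 8 df = 0.000001.
Step 6: alpha = 0.1. reject H0.

rho = 0.9758, p = 0.000001, reject H0 at alpha = 0.1.


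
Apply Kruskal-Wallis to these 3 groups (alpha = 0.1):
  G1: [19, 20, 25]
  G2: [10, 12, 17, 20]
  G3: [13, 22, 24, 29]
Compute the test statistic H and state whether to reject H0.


Step 1: Combine all N = 11 observations and assign midranks.
sorted (value, group, rank): (10,G2,1), (12,G2,2), (13,G3,3), (17,G2,4), (19,G1,5), (20,G1,6.5), (20,G2,6.5), (22,G3,8), (24,G3,9), (25,G1,10), (29,G3,11)
Step 2: Sum ranks within each group.
R_1 = 21.5 (n_1 = 3)
R_2 = 13.5 (n_2 = 4)
R_3 = 31 (n_3 = 4)
Step 3: H = 12/(N(N+1)) * sum(R_i^2/n_i) - 3(N+1)
     = 12/(11*12) * (21.5^2/3 + 13.5^2/4 + 31^2/4) - 3*12
     = 0.090909 * 439.896 - 36
     = 3.990530.
Step 4: Ties present; correction factor C = 1 - 6/(11^3 - 11) = 0.995455. Corrected H = 3.990530 / 0.995455 = 4.008752.
Step 5: Under H0, H ~ chi^2(2); p-value = 0.134744.
Step 6: alpha = 0.1. fail to reject H0.

H = 4.0088, df = 2, p = 0.134744, fail to reject H0.


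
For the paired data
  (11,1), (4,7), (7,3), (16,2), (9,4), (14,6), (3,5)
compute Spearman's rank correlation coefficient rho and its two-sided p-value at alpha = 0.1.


Step 1: Rank x and y separately (midranks; no ties here).
rank(x): 11->5, 4->2, 7->3, 16->7, 9->4, 14->6, 3->1
rank(y): 1->1, 7->7, 3->3, 2->2, 4->4, 6->6, 5->5
Step 2: d_i = R_x(i) - R_y(i); compute d_i^2.
  (5-1)^2=16, (2-7)^2=25, (3-3)^2=0, (7-2)^2=25, (4-4)^2=0, (6-6)^2=0, (1-5)^2=16
sum(d^2) = 82.
Step 3: rho = 1 - 6*82 / (7*(7^2 - 1)) = 1 - 492/336 = -0.464286.
Step 4: Under H0, t = rho * sqrt((n-2)/(1-rho^2)) = -1.1722 ~ t(5).
Step 5: Two-sided p-value from the t-distribution with 5 df = 0.293934.
Step 6: alpha = 0.1. fail to reject H0.

rho = -0.4643, p = 0.293934, fail to reject H0 at alpha = 0.1.


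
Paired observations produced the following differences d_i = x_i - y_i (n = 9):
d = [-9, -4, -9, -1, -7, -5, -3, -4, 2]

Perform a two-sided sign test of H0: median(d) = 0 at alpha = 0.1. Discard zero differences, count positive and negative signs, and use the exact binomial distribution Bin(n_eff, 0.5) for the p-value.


Step 1: Discard zero differences. Original n = 9; n_eff = number of nonzero differences = 9.
Nonzero differences (with sign): -9, -4, -9, -1, -7, -5, -3, -4, +2
Step 2: Count signs: positive = 1, negative = 8.
Step 3: Under H0: P(positive) = 0.5, so the number of positives S ~ Bin(9, 0.5).
Step 4: Two-sided exact p-value = sum of Bin(9,0.5) probabilities at or below the observed probability = 0.039062.
Step 5: alpha = 0.1. reject H0.

n_eff = 9, pos = 1, neg = 8, p = 0.039062, reject H0.
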